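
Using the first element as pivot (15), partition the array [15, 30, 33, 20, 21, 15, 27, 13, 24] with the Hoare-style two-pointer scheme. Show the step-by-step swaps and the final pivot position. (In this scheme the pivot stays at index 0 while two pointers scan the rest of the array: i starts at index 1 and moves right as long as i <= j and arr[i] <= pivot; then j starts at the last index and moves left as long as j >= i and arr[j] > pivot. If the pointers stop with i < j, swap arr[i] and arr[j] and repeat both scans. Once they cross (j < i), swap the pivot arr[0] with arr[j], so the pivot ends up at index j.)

Hoare-style two-pointer partition with pivot = 15:

Initial array: [15, 30, 33, 20, 21, 15, 27, 13, 24]

Pointers start at i = 1, j = 8.
i stops at index 1 (arr[1]=30 > 15), j stops at index 7 (arr[7]=13 <= 15): swap arr[1] and arr[7], array becomes [15, 13, 33, 20, 21, 15, 27, 30, 24]
i stops at index 2 (arr[2]=33 > 15), j stops at index 5 (arr[5]=15 <= 15): swap arr[2] and arr[5], array becomes [15, 13, 15, 20, 21, 33, 27, 30, 24]
i ends at 3, j ends at 2: the pointers have crossed (j < i), so scanning stops.

Swap pivot arr[0] with arr[2] to place pivot at position 2: [15, 13, 15, 20, 21, 33, 27, 30, 24]
Pivot position: 2

After partitioning with pivot 15, the array becomes [15, 13, 15, 20, 21, 33, 27, 30, 24]. The pivot is placed at index 2. All elements to the left of the pivot are <= 15, and all elements to the right are > 15.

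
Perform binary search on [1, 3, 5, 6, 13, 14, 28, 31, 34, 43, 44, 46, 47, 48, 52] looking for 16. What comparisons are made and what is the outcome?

Binary search for 16 in [1, 3, 5, 6, 13, 14, 28, 31, 34, 43, 44, 46, 47, 48, 52]:

lo=0, hi=14, mid=7, arr[mid]=31 -> 31 > 16, search left half
lo=0, hi=6, mid=3, arr[mid]=6 -> 6 < 16, search right half
lo=4, hi=6, mid=5, arr[mid]=14 -> 14 < 16, search right half
lo=6, hi=6, mid=6, arr[mid]=28 -> 28 > 16, search left half
lo=6 > hi=5, target 16 not found

Binary search determines that 16 is not in the array after 4 comparisons. The search space was exhausted without finding the target.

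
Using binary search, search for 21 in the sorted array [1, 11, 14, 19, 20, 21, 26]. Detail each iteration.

Binary search for 21 in [1, 11, 14, 19, 20, 21, 26]:

lo=0, hi=6, mid=3, arr[mid]=19 -> 19 < 21, search right half
lo=4, hi=6, mid=5, arr[mid]=21 -> Found target at index 5!

Binary search finds 21 at index 5 after 2 comparisons. The search repeatedly halves the search space by comparing with the middle element.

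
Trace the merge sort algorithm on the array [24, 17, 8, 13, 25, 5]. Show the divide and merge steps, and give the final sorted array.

Merge sort trace:

Split: [24, 17, 8, 13, 25, 5] -> [24, 17, 8] and [13, 25, 5]
  Split: [24, 17, 8] -> [24] and [17, 8]
    Split: [17, 8] -> [17] and [8]
    Merge: [17] + [8] -> [8, 17]
  Merge: [24] + [8, 17] -> [8, 17, 24]
  Split: [13, 25, 5] -> [13] and [25, 5]
    Split: [25, 5] -> [25] and [5]
    Merge: [25] + [5] -> [5, 25]
  Merge: [13] + [5, 25] -> [5, 13, 25]
Merge: [8, 17, 24] + [5, 13, 25] -> [5, 8, 13, 17, 24, 25]

Final sorted array: [5, 8, 13, 17, 24, 25]

The merge sort proceeds by recursively splitting the array and merging sorted halves.
After all merges, the sorted array is [5, 8, 13, 17, 24, 25].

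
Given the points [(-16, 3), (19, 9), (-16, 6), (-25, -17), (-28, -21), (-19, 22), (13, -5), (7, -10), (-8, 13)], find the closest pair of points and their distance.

Computing all pairwise distances among 9 points:

d((-16, 3), (19, 9)) = 35.5106
d((-16, 3), (-16, 6)) = 3.0 <-- minimum
d((-16, 3), (-25, -17)) = 21.9317
d((-16, 3), (-28, -21)) = 26.8328
d((-16, 3), (-19, 22)) = 19.2354
d((-16, 3), (13, -5)) = 30.0832
d((-16, 3), (7, -10)) = 26.4197
d((-16, 3), (-8, 13)) = 12.8062
d((19, 9), (-16, 6)) = 35.1283
d((19, 9), (-25, -17)) = 51.1077
d((19, 9), (-28, -21)) = 55.7584
d((19, 9), (-19, 22)) = 40.1622
d((19, 9), (13, -5)) = 15.2315
d((19, 9), (7, -10)) = 22.4722
d((19, 9), (-8, 13)) = 27.2947
d((-16, 6), (-25, -17)) = 24.6982
d((-16, 6), (-28, -21)) = 29.5466
d((-16, 6), (-19, 22)) = 16.2788
d((-16, 6), (13, -5)) = 31.0161
d((-16, 6), (7, -10)) = 28.0179
d((-16, 6), (-8, 13)) = 10.6301
d((-25, -17), (-28, -21)) = 5.0
d((-25, -17), (-19, 22)) = 39.4588
d((-25, -17), (13, -5)) = 39.8497
d((-25, -17), (7, -10)) = 32.7567
d((-25, -17), (-8, 13)) = 34.4819
d((-28, -21), (-19, 22)) = 43.9318
d((-28, -21), (13, -5)) = 44.0114
d((-28, -21), (7, -10)) = 36.6879
d((-28, -21), (-8, 13)) = 39.4462
d((-19, 22), (13, -5)) = 41.8688
d((-19, 22), (7, -10)) = 41.2311
d((-19, 22), (-8, 13)) = 14.2127
d((13, -5), (7, -10)) = 7.8102
d((13, -5), (-8, 13)) = 27.6586
d((7, -10), (-8, 13)) = 27.4591

Closest pair: (-16, 3) and (-16, 6) with distance 3.0

The closest pair is (-16, 3) and (-16, 6) with Euclidean distance 3.0. For 9 points, brute-force pairwise comparison is shown above. For large n, the divide-and-conquer algorithm (sort by x, recurse on halves, check the dividing strip) achieves O(n log n).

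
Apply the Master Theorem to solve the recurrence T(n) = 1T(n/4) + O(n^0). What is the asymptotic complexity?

Master Theorem for T(n) = 1T(n/4) + O(n^0):

a = 1, b = 4, c = 0
log_b(a) = log_4(1) = 0.0000

Case 2: c = 0 = log_4(1) = 0.0000
T(n) = O(n^0 log n) = O(log n)

For T(n) = 1T(n/4) + O(n^0): log_4(1) = 0.0000. This is Case 2 of the Master Theorem (c = log_b(a), equal work at all levels), giving O(log n).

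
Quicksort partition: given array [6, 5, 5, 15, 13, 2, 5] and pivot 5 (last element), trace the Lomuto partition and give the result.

Lomuto partition with pivot = 5:

Initial array: [6, 5, 5, 15, 13, 2, 5]

arr[0]=6 > 5: no swap
arr[1]=5 <= 5: swap with position 0, array becomes [5, 6, 5, 15, 13, 2, 5]
arr[2]=5 <= 5: swap with position 1, array becomes [5, 5, 6, 15, 13, 2, 5]
arr[3]=15 > 5: no swap
arr[4]=13 > 5: no swap
arr[5]=2 <= 5: swap with position 2, array becomes [5, 5, 2, 15, 13, 6, 5]

Place pivot at position 3: [5, 5, 2, 5, 13, 6, 15]
Pivot position: 3

After partitioning with pivot 5, the array becomes [5, 5, 2, 5, 13, 6, 15]. The pivot is placed at index 3. All elements to the left of the pivot are <= 5, and all elements to the right are > 5.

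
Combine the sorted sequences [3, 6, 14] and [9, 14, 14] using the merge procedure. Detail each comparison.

Merging process:

Compare 3 vs 9: take 3 from left. Merged: [3]
Compare 6 vs 9: take 6 from left. Merged: [3, 6]
Compare 14 vs 9: take 9 from right. Merged: [3, 6, 9]
Compare 14 vs 14: take 14 from left. Merged: [3, 6, 9, 14]
Append remaining from right: [14, 14]. Merged: [3, 6, 9, 14, 14, 14]

Final merged array: [3, 6, 9, 14, 14, 14]
Total comparisons: 4

The merged array is [3, 6, 9, 14, 14, 14], requiring 4 comparisons. The merge step runs in O(n) time where n is the total number of elements.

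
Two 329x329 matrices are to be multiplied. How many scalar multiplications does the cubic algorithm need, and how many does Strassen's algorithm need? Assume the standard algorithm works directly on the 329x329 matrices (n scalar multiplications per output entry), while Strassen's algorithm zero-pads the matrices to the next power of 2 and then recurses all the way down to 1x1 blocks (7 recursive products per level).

Matrix multiplication for 329x329 matrices:

Strassen's algorithm requires power-of-2 dimensions. Pad 329x329 to 512x512 (next power of 2).

Standard algorithm: 329^3 = 35611289 multiplications
Strassen's algorithm: 7^(log2(512)) = 7^9 = 40353607 multiplications
Difference: 35611289 - 40353607 = -4742318 (Strassen uses MORE here due to padding overhead — for small or just-over-power-of-2 n, padding can outweigh the per-level savings)

Standard: 35611289 multiplications (329^3). Strassen: 40353607 multiplications (7^9, after padding to 512x512). Strassen reduces 8 recursive multiplications to 7 at each level.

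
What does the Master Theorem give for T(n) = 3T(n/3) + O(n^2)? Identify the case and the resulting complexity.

Master Theorem for T(n) = 3T(n/3) + O(n^2):

a = 3, b = 3, c = 2
log_b(a) = log_3(3) = 1.0000

Case 3: c = 2 > log_3(3) = 1.0000
T(n) = O(n^2) = O(n^2)

For T(n) = 3T(n/3) + O(n^2): log_3(3) = 1.0000. This is Case 3 of the Master Theorem (c > log_b(a), work dominated by root), giving O(n^2).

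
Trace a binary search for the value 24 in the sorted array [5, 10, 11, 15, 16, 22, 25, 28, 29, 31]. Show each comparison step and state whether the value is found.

Binary search for 24 in [5, 10, 11, 15, 16, 22, 25, 28, 29, 31]:

lo=0, hi=9, mid=4, arr[mid]=16 -> 16 < 24, search right half
lo=5, hi=9, mid=7, arr[mid]=28 -> 28 > 24, search left half
lo=5, hi=6, mid=5, arr[mid]=22 -> 22 < 24, search right half
lo=6, hi=6, mid=6, arr[mid]=25 -> 25 > 24, search left half
lo=6 > hi=5, target 24 not found

Binary search determines that 24 is not in the array after 4 comparisons. The search space was exhausted without finding the target.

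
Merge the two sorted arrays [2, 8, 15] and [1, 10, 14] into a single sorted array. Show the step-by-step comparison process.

Merging process:

Compare 2 vs 1: take 1 from right. Merged: [1]
Compare 2 vs 10: take 2 from left. Merged: [1, 2]
Compare 8 vs 10: take 8 from left. Merged: [1, 2, 8]
Compare 15 vs 10: take 10 from right. Merged: [1, 2, 8, 10]
Compare 15 vs 14: take 14 from right. Merged: [1, 2, 8, 10, 14]
Append remaining from left: [15]. Merged: [1, 2, 8, 10, 14, 15]

Final merged array: [1, 2, 8, 10, 14, 15]
Total comparisons: 5

The merged array is [1, 2, 8, 10, 14, 15], requiring 5 comparisons. The merge step runs in O(n) time where n is the total number of elements.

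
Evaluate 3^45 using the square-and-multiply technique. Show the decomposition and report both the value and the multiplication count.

Computing 3^45 by squaring (build up from 3^1; each line after the first costs one multiplication):

3^1 = 3
3^2 = (3^1)^2 = 3^2 = 9
3^4 = (3^2)^2 = 9^2 = 81
3^5 = 3 * 3^4 = 3 * 81 = 243
3^10 = (3^5)^2 = 243^2 = 59049
3^11 = 3 * 3^10 = 3 * 59049 = 177147
3^22 = (3^11)^2 = 177147^2 = 31381059609
3^44 = (3^22)^2 = 31381059609^2 = 984770902183611232881
3^45 = 3 * 3^44 = 3 * 984770902183611232881 = 2954312706550833698643

Result: 2954312706550833698643
Multiplications needed: 8 (8 lines after 3^1)

3^45 = 2954312706550833698643. Using exponentiation by squaring, this requires 8 multiplications. The key idea: if the exponent is even, square the half-power; if odd, multiply by the base once.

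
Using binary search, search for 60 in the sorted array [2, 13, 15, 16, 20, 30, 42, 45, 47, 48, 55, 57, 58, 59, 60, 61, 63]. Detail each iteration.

Binary search for 60 in [2, 13, 15, 16, 20, 30, 42, 45, 47, 48, 55, 57, 58, 59, 60, 61, 63]:

lo=0, hi=16, mid=8, arr[mid]=47 -> 47 < 60, search right half
lo=9, hi=16, mid=12, arr[mid]=58 -> 58 < 60, search right half
lo=13, hi=16, mid=14, arr[mid]=60 -> Found target at index 14!

Binary search finds 60 at index 14 after 3 comparisons. The search repeatedly halves the search space by comparing with the middle element.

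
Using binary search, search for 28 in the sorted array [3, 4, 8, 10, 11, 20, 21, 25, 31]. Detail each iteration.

Binary search for 28 in [3, 4, 8, 10, 11, 20, 21, 25, 31]:

lo=0, hi=8, mid=4, arr[mid]=11 -> 11 < 28, search right half
lo=5, hi=8, mid=6, arr[mid]=21 -> 21 < 28, search right half
lo=7, hi=8, mid=7, arr[mid]=25 -> 25 < 28, search right half
lo=8, hi=8, mid=8, arr[mid]=31 -> 31 > 28, search left half
lo=8 > hi=7, target 28 not found

Binary search determines that 28 is not in the array after 4 comparisons. The search space was exhausted without finding the target.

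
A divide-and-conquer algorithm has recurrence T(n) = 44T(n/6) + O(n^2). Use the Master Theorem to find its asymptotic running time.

Master Theorem for T(n) = 44T(n/6) + O(n^2):

a = 44, b = 6, c = 2
log_b(a) = log_6(44) = 2.1120

Case 1: c = 2 < log_6(44) = 2.1120
T(n) = O(n^(log_6 44))

For T(n) = 44T(n/6) + O(n^2): log_6(44) = 2.1120. This is Case 1 of the Master Theorem (c < log_b(a), work dominated by leaves), giving O(n^(log_6 44)).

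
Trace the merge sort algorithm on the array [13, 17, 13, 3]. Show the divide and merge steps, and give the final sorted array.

Merge sort trace:

Split: [13, 17, 13, 3] -> [13, 17] and [13, 3]
  Split: [13, 17] -> [13] and [17]
  Merge: [13] + [17] -> [13, 17]
  Split: [13, 3] -> [13] and [3]
  Merge: [13] + [3] -> [3, 13]
Merge: [13, 17] + [3, 13] -> [3, 13, 13, 17]

Final sorted array: [3, 13, 13, 17]

The merge sort proceeds by recursively splitting the array and merging sorted halves.
After all merges, the sorted array is [3, 13, 13, 17].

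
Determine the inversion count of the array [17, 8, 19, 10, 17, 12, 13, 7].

Finding inversions in [17, 8, 19, 10, 17, 12, 13, 7]:

(0, 1): arr[0]=17 > arr[1]=8
(0, 3): arr[0]=17 > arr[3]=10
(0, 5): arr[0]=17 > arr[5]=12
(0, 6): arr[0]=17 > arr[6]=13
(0, 7): arr[0]=17 > arr[7]=7
(1, 7): arr[1]=8 > arr[7]=7
(2, 3): arr[2]=19 > arr[3]=10
(2, 4): arr[2]=19 > arr[4]=17
(2, 5): arr[2]=19 > arr[5]=12
(2, 6): arr[2]=19 > arr[6]=13
(2, 7): arr[2]=19 > arr[7]=7
(3, 7): arr[3]=10 > arr[7]=7
(4, 5): arr[4]=17 > arr[5]=12
(4, 6): arr[4]=17 > arr[6]=13
(4, 7): arr[4]=17 > arr[7]=7
(5, 7): arr[5]=12 > arr[7]=7
(6, 7): arr[6]=13 > arr[7]=7

Total inversions: 17

The array has 17 inversion(s): (0,1), (0,3), (0,5), (0,6), (0,7), (1,7), (2,3), (2,4), (2,5), (2,6), (2,7), (3,7), (4,5), (4,6), (4,7), (5,7), (6,7). Each pair (i,j) satisfies i < j and arr[i] > arr[j].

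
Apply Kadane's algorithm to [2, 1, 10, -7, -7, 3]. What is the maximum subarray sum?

Using Kadane's algorithm on [2, 1, 10, -7, -7, 3]:

Scanning through the array:
Position 1 (value 1): max_ending_here = 3, max_so_far = 3
Position 2 (value 10): max_ending_here = 13, max_so_far = 13
Position 3 (value -7): max_ending_here = 6, max_so_far = 13
Position 4 (value -7): max_ending_here = -1, max_so_far = 13
Position 5 (value 3): max_ending_here = 3, max_so_far = 13

Maximum subarray: [2, 1, 10]
Maximum sum: 13

The maximum subarray is [2, 1, 10] with sum 13. This subarray runs from index 0 to index 2.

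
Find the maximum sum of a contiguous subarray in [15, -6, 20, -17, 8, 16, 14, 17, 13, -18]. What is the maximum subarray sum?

Using Kadane's algorithm on [15, -6, 20, -17, 8, 16, 14, 17, 13, -18]:

Scanning through the array:
Position 1 (value -6): max_ending_here = 9, max_so_far = 15
Position 2 (value 20): max_ending_here = 29, max_so_far = 29
Position 3 (value -17): max_ending_here = 12, max_so_far = 29
Position 4 (value 8): max_ending_here = 20, max_so_far = 29
Position 5 (value 16): max_ending_here = 36, max_so_far = 36
Position 6 (value 14): max_ending_here = 50, max_so_far = 50
Position 7 (value 17): max_ending_here = 67, max_so_far = 67
Position 8 (value 13): max_ending_here = 80, max_so_far = 80
Position 9 (value -18): max_ending_here = 62, max_so_far = 80

Maximum subarray: [15, -6, 20, -17, 8, 16, 14, 17, 13]
Maximum sum: 80

The maximum subarray is [15, -6, 20, -17, 8, 16, 14, 17, 13] with sum 80. This subarray runs from index 0 to index 8.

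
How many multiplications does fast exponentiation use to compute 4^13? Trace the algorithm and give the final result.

Computing 4^13 by squaring (build up from 4^1; each line after the first costs one multiplication):

4^1 = 4
4^2 = (4^1)^2 = 4^2 = 16
4^3 = 4 * 4^2 = 4 * 16 = 64
4^6 = (4^3)^2 = 64^2 = 4096
4^12 = (4^6)^2 = 4096^2 = 16777216
4^13 = 4 * 4^12 = 4 * 16777216 = 67108864

Result: 67108864
Multiplications needed: 5 (5 lines after 4^1)

4^13 = 67108864. Using exponentiation by squaring, this requires 5 multiplications. The key idea: if the exponent is even, square the half-power; if odd, multiply by the base once.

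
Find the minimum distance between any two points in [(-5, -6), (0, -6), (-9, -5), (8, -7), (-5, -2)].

Computing all pairwise distances among 5 points:

d((-5, -6), (0, -6)) = 5.0
d((-5, -6), (-9, -5)) = 4.1231
d((-5, -6), (8, -7)) = 13.0384
d((-5, -6), (-5, -2)) = 4.0 <-- minimum
d((0, -6), (-9, -5)) = 9.0554
d((0, -6), (8, -7)) = 8.0623
d((0, -6), (-5, -2)) = 6.4031
d((-9, -5), (8, -7)) = 17.1172
d((-9, -5), (-5, -2)) = 5.0
d((8, -7), (-5, -2)) = 13.9284

Closest pair: (-5, -6) and (-5, -2) with distance 4.0

The closest pair is (-5, -6) and (-5, -2) with Euclidean distance 4.0. For 5 points, brute-force pairwise comparison is shown above. For large n, the divide-and-conquer algorithm (sort by x, recurse on halves, check the dividing strip) achieves O(n log n).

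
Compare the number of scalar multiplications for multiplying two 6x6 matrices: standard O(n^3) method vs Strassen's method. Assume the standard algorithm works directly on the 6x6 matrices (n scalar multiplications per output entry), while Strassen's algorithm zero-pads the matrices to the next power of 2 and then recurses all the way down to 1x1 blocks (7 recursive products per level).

Matrix multiplication for 6x6 matrices:

Strassen's algorithm requires power-of-2 dimensions. Pad 6x6 to 8x8 (next power of 2).

Standard algorithm: 6^3 = 216 multiplications
Strassen's algorithm: 7^(log2(8)) = 7^3 = 343 multiplications
Difference: 216 - 343 = -127 (Strassen uses MORE here due to padding overhead — for small or just-over-power-of-2 n, padding can outweigh the per-level savings)

Standard: 216 multiplications (6^3). Strassen: 343 multiplications (7^3, after padding to 8x8). Strassen reduces 8 recursive multiplications to 7 at each level.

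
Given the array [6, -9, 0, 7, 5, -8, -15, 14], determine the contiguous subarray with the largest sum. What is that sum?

Using Kadane's algorithm on [6, -9, 0, 7, 5, -8, -15, 14]:

Scanning through the array:
Position 1 (value -9): max_ending_here = -3, max_so_far = 6
Position 2 (value 0): max_ending_here = 0, max_so_far = 6
Position 3 (value 7): max_ending_here = 7, max_so_far = 7
Position 4 (value 5): max_ending_here = 12, max_so_far = 12
Position 5 (value -8): max_ending_here = 4, max_so_far = 12
Position 6 (value -15): max_ending_here = -11, max_so_far = 12
Position 7 (value 14): max_ending_here = 14, max_so_far = 14

Maximum subarray: [14]
Maximum sum: 14

The maximum subarray is [14] with sum 14. This subarray runs from index 7 to index 7.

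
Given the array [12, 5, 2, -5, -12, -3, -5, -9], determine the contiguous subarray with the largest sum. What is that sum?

Using Kadane's algorithm on [12, 5, 2, -5, -12, -3, -5, -9]:

Scanning through the array:
Position 1 (value 5): max_ending_here = 17, max_so_far = 17
Position 2 (value 2): max_ending_here = 19, max_so_far = 19
Position 3 (value -5): max_ending_here = 14, max_so_far = 19
Position 4 (value -12): max_ending_here = 2, max_so_far = 19
Position 5 (value -3): max_ending_here = -1, max_so_far = 19
Position 6 (value -5): max_ending_here = -5, max_so_far = 19
Position 7 (value -9): max_ending_here = -9, max_so_far = 19

Maximum subarray: [12, 5, 2]
Maximum sum: 19

The maximum subarray is [12, 5, 2] with sum 19. This subarray runs from index 0 to index 2.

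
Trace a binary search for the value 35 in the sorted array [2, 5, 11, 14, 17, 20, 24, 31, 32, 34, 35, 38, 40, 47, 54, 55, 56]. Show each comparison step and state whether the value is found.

Binary search for 35 in [2, 5, 11, 14, 17, 20, 24, 31, 32, 34, 35, 38, 40, 47, 54, 55, 56]:

lo=0, hi=16, mid=8, arr[mid]=32 -> 32 < 35, search right half
lo=9, hi=16, mid=12, arr[mid]=40 -> 40 > 35, search left half
lo=9, hi=11, mid=10, arr[mid]=35 -> Found target at index 10!

Binary search finds 35 at index 10 after 3 comparisons. The search repeatedly halves the search space by comparing with the middle element.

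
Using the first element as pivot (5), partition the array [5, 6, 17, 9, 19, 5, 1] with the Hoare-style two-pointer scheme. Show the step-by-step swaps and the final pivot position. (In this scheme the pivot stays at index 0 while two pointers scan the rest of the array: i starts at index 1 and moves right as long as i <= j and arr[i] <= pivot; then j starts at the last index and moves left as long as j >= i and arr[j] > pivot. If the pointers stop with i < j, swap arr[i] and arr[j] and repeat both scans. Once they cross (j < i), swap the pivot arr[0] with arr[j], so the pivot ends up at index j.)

Hoare-style two-pointer partition with pivot = 5:

Initial array: [5, 6, 17, 9, 19, 5, 1]

Pointers start at i = 1, j = 6.
i stops at index 1 (arr[1]=6 > 5), j stops at index 6 (arr[6]=1 <= 5): swap arr[1] and arr[6], array becomes [5, 1, 17, 9, 19, 5, 6]
i stops at index 2 (arr[2]=17 > 5), j stops at index 5 (arr[5]=5 <= 5): swap arr[2] and arr[5], array becomes [5, 1, 5, 9, 19, 17, 6]
i ends at 3, j ends at 2: the pointers have crossed (j < i), so scanning stops.

Swap pivot arr[0] with arr[2] to place pivot at position 2: [5, 1, 5, 9, 19, 17, 6]
Pivot position: 2

After partitioning with pivot 5, the array becomes [5, 1, 5, 9, 19, 17, 6]. The pivot is placed at index 2. All elements to the left of the pivot are <= 5, and all elements to the right are > 5.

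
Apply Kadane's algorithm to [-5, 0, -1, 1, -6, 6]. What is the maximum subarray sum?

Using Kadane's algorithm on [-5, 0, -1, 1, -6, 6]:

Scanning through the array:
Position 1 (value 0): max_ending_here = 0, max_so_far = 0
Position 2 (value -1): max_ending_here = -1, max_so_far = 0
Position 3 (value 1): max_ending_here = 1, max_so_far = 1
Position 4 (value -6): max_ending_here = -5, max_so_far = 1
Position 5 (value 6): max_ending_here = 6, max_so_far = 6

Maximum subarray: [6]
Maximum sum: 6

The maximum subarray is [6] with sum 6. This subarray runs from index 5 to index 5.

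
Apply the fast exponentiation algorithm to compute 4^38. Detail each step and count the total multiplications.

Computing 4^38 by squaring (build up from 4^1; each line after the first costs one multiplication):

4^1 = 4
4^2 = (4^1)^2 = 4^2 = 16
4^4 = (4^2)^2 = 16^2 = 256
4^8 = (4^4)^2 = 256^2 = 65536
4^9 = 4 * 4^8 = 4 * 65536 = 262144
4^18 = (4^9)^2 = 262144^2 = 68719476736
4^19 = 4 * 4^18 = 4 * 68719476736 = 274877906944
4^38 = (4^19)^2 = 274877906944^2 = 75557863725914323419136

Result: 75557863725914323419136
Multiplications needed: 7 (7 lines after 4^1)

4^38 = 75557863725914323419136. Using exponentiation by squaring, this requires 7 multiplications. The key idea: if the exponent is even, square the half-power; if odd, multiply by the base once.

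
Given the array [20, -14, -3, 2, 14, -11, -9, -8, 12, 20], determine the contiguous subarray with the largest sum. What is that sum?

Using Kadane's algorithm on [20, -14, -3, 2, 14, -11, -9, -8, 12, 20]:

Scanning through the array:
Position 1 (value -14): max_ending_here = 6, max_so_far = 20
Position 2 (value -3): max_ending_here = 3, max_so_far = 20
Position 3 (value 2): max_ending_here = 5, max_so_far = 20
Position 4 (value 14): max_ending_here = 19, max_so_far = 20
Position 5 (value -11): max_ending_here = 8, max_so_far = 20
Position 6 (value -9): max_ending_here = -1, max_so_far = 20
Position 7 (value -8): max_ending_here = -8, max_so_far = 20
Position 8 (value 12): max_ending_here = 12, max_so_far = 20
Position 9 (value 20): max_ending_here = 32, max_so_far = 32

Maximum subarray: [12, 20]
Maximum sum: 32

The maximum subarray is [12, 20] with sum 32. This subarray runs from index 8 to index 9.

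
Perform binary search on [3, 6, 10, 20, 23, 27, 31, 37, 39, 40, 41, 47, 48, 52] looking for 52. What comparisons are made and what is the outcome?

Binary search for 52 in [3, 6, 10, 20, 23, 27, 31, 37, 39, 40, 41, 47, 48, 52]:

lo=0, hi=13, mid=6, arr[mid]=31 -> 31 < 52, search right half
lo=7, hi=13, mid=10, arr[mid]=41 -> 41 < 52, search right half
lo=11, hi=13, mid=12, arr[mid]=48 -> 48 < 52, search right half
lo=13, hi=13, mid=13, arr[mid]=52 -> Found target at index 13!

Binary search finds 52 at index 13 after 4 comparisons. The search repeatedly halves the search space by comparing with the middle element.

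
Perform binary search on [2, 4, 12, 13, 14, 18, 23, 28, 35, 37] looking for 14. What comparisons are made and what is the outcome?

Binary search for 14 in [2, 4, 12, 13, 14, 18, 23, 28, 35, 37]:

lo=0, hi=9, mid=4, arr[mid]=14 -> Found target at index 4!

Binary search finds 14 at index 4 after 1 comparisons. The search repeatedly halves the search space by comparing with the middle element.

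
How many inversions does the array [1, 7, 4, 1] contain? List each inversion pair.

Finding inversions in [1, 7, 4, 1]:

(1, 2): arr[1]=7 > arr[2]=4
(1, 3): arr[1]=7 > arr[3]=1
(2, 3): arr[2]=4 > arr[3]=1

Total inversions: 3

The array has 3 inversion(s): (1,2), (1,3), (2,3). Each pair (i,j) satisfies i < j and arr[i] > arr[j].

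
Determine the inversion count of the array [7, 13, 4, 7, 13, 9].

Finding inversions in [7, 13, 4, 7, 13, 9]:

(0, 2): arr[0]=7 > arr[2]=4
(1, 2): arr[1]=13 > arr[2]=4
(1, 3): arr[1]=13 > arr[3]=7
(1, 5): arr[1]=13 > arr[5]=9
(4, 5): arr[4]=13 > arr[5]=9

Total inversions: 5

The array has 5 inversion(s): (0,2), (1,2), (1,3), (1,5), (4,5). Each pair (i,j) satisfies i < j and arr[i] > arr[j].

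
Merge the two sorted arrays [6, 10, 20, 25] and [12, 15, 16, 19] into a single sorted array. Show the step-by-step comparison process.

Merging process:

Compare 6 vs 12: take 6 from left. Merged: [6]
Compare 10 vs 12: take 10 from left. Merged: [6, 10]
Compare 20 vs 12: take 12 from right. Merged: [6, 10, 12]
Compare 20 vs 15: take 15 from right. Merged: [6, 10, 12, 15]
Compare 20 vs 16: take 16 from right. Merged: [6, 10, 12, 15, 16]
Compare 20 vs 19: take 19 from right. Merged: [6, 10, 12, 15, 16, 19]
Append remaining from left: [20, 25]. Merged: [6, 10, 12, 15, 16, 19, 20, 25]

Final merged array: [6, 10, 12, 15, 16, 19, 20, 25]
Total comparisons: 6

The merged array is [6, 10, 12, 15, 16, 19, 20, 25], requiring 6 comparisons. The merge step runs in O(n) time where n is the total number of elements.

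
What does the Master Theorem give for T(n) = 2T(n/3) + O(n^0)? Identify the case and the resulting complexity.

Master Theorem for T(n) = 2T(n/3) + O(n^0):

a = 2, b = 3, c = 0
log_b(a) = log_3(2) = 0.6309

Case 1: c = 0 < log_3(2) = 0.6309
T(n) = O(n^(log_3 2))

For T(n) = 2T(n/3) + O(n^0): log_3(2) = 0.6309. This is Case 1 of the Master Theorem (c < log_b(a), work dominated by leaves), giving O(n^(log_3 2)).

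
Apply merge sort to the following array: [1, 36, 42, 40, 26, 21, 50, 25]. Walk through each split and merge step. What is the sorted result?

Merge sort trace:

Split: [1, 36, 42, 40, 26, 21, 50, 25] -> [1, 36, 42, 40] and [26, 21, 50, 25]
  Split: [1, 36, 42, 40] -> [1, 36] and [42, 40]
    Split: [1, 36] -> [1] and [36]
    Merge: [1] + [36] -> [1, 36]
    Split: [42, 40] -> [42] and [40]
    Merge: [42] + [40] -> [40, 42]
  Merge: [1, 36] + [40, 42] -> [1, 36, 40, 42]
  Split: [26, 21, 50, 25] -> [26, 21] and [50, 25]
    Split: [26, 21] -> [26] and [21]
    Merge: [26] + [21] -> [21, 26]
    Split: [50, 25] -> [50] and [25]
    Merge: [50] + [25] -> [25, 50]
  Merge: [21, 26] + [25, 50] -> [21, 25, 26, 50]
Merge: [1, 36, 40, 42] + [21, 25, 26, 50] -> [1, 21, 25, 26, 36, 40, 42, 50]

Final sorted array: [1, 21, 25, 26, 36, 40, 42, 50]

The merge sort proceeds by recursively splitting the array and merging sorted halves.
After all merges, the sorted array is [1, 21, 25, 26, 36, 40, 42, 50].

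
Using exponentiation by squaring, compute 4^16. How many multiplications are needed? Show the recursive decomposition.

Computing 4^16 by squaring (build up from 4^1; each line after the first costs one multiplication):

4^1 = 4
4^2 = (4^1)^2 = 4^2 = 16
4^4 = (4^2)^2 = 16^2 = 256
4^8 = (4^4)^2 = 256^2 = 65536
4^16 = (4^8)^2 = 65536^2 = 4294967296

Result: 4294967296
Multiplications needed: 4 (4 lines after 4^1)

4^16 = 4294967296. Using exponentiation by squaring, this requires 4 multiplications. The key idea: if the exponent is even, square the half-power; if odd, multiply by the base once.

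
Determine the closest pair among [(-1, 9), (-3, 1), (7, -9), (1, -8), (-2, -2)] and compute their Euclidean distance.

Computing all pairwise distances among 5 points:

d((-1, 9), (-3, 1)) = 8.2462
d((-1, 9), (7, -9)) = 19.6977
d((-1, 9), (1, -8)) = 17.1172
d((-1, 9), (-2, -2)) = 11.0454
d((-3, 1), (7, -9)) = 14.1421
d((-3, 1), (1, -8)) = 9.8489
d((-3, 1), (-2, -2)) = 3.1623 <-- minimum
d((7, -9), (1, -8)) = 6.0828
d((7, -9), (-2, -2)) = 11.4018
d((1, -8), (-2, -2)) = 6.7082

Closest pair: (-3, 1) and (-2, -2) with distance 3.1623

The closest pair is (-3, 1) and (-2, -2) with Euclidean distance 3.1623. For 5 points, brute-force pairwise comparison is shown above. For large n, the divide-and-conquer algorithm (sort by x, recurse on halves, check the dividing strip) achieves O(n log n).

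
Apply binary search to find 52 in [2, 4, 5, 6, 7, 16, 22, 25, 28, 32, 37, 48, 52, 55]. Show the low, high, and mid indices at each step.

Binary search for 52 in [2, 4, 5, 6, 7, 16, 22, 25, 28, 32, 37, 48, 52, 55]:

lo=0, hi=13, mid=6, arr[mid]=22 -> 22 < 52, search right half
lo=7, hi=13, mid=10, arr[mid]=37 -> 37 < 52, search right half
lo=11, hi=13, mid=12, arr[mid]=52 -> Found target at index 12!

Binary search finds 52 at index 12 after 3 comparisons. The search repeatedly halves the search space by comparing with the middle element.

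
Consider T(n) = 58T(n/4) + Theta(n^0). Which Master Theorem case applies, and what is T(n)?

Master Theorem for T(n) = 58T(n/4) + O(n^0):

a = 58, b = 4, c = 0
log_b(a) = log_4(58) = 2.9290

Case 1: c = 0 < log_4(58) = 2.9290
T(n) = O(n^(log_4 58))

For T(n) = 58T(n/4) + O(n^0): log_4(58) = 2.9290. This is Case 1 of the Master Theorem (c < log_b(a), work dominated by leaves), giving O(n^(log_4 58)).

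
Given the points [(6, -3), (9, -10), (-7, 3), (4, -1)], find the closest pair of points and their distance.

Computing all pairwise distances among 4 points:

d((6, -3), (9, -10)) = 7.6158
d((6, -3), (-7, 3)) = 14.3178
d((6, -3), (4, -1)) = 2.8284 <-- minimum
d((9, -10), (-7, 3)) = 20.6155
d((9, -10), (4, -1)) = 10.2956
d((-7, 3), (4, -1)) = 11.7047

Closest pair: (6, -3) and (4, -1) with distance 2.8284

The closest pair is (6, -3) and (4, -1) with Euclidean distance 2.8284. For 4 points, brute-force pairwise comparison is shown above. For large n, the divide-and-conquer algorithm (sort by x, recurse on halves, check the dividing strip) achieves O(n log n).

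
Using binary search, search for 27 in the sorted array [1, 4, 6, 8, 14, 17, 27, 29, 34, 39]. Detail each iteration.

Binary search for 27 in [1, 4, 6, 8, 14, 17, 27, 29, 34, 39]:

lo=0, hi=9, mid=4, arr[mid]=14 -> 14 < 27, search right half
lo=5, hi=9, mid=7, arr[mid]=29 -> 29 > 27, search left half
lo=5, hi=6, mid=5, arr[mid]=17 -> 17 < 27, search right half
lo=6, hi=6, mid=6, arr[mid]=27 -> Found target at index 6!

Binary search finds 27 at index 6 after 4 comparisons. The search repeatedly halves the search space by comparing with the middle element.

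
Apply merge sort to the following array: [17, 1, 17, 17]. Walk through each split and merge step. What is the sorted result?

Merge sort trace:

Split: [17, 1, 17, 17] -> [17, 1] and [17, 17]
  Split: [17, 1] -> [17] and [1]
  Merge: [17] + [1] -> [1, 17]
  Split: [17, 17] -> [17] and [17]
  Merge: [17] + [17] -> [17, 17]
Merge: [1, 17] + [17, 17] -> [1, 17, 17, 17]

Final sorted array: [1, 17, 17, 17]

The merge sort proceeds by recursively splitting the array and merging sorted halves.
After all merges, the sorted array is [1, 17, 17, 17].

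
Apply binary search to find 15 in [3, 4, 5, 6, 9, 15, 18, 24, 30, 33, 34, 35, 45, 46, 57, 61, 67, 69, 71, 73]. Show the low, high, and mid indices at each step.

Binary search for 15 in [3, 4, 5, 6, 9, 15, 18, 24, 30, 33, 34, 35, 45, 46, 57, 61, 67, 69, 71, 73]:

lo=0, hi=19, mid=9, arr[mid]=33 -> 33 > 15, search left half
lo=0, hi=8, mid=4, arr[mid]=9 -> 9 < 15, search right half
lo=5, hi=8, mid=6, arr[mid]=18 -> 18 > 15, search left half
lo=5, hi=5, mid=5, arr[mid]=15 -> Found target at index 5!

Binary search finds 15 at index 5 after 4 comparisons. The search repeatedly halves the search space by comparing with the middle element.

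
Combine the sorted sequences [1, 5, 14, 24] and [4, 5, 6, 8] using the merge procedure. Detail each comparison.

Merging process:

Compare 1 vs 4: take 1 from left. Merged: [1]
Compare 5 vs 4: take 4 from right. Merged: [1, 4]
Compare 5 vs 5: take 5 from left. Merged: [1, 4, 5]
Compare 14 vs 5: take 5 from right. Merged: [1, 4, 5, 5]
Compare 14 vs 6: take 6 from right. Merged: [1, 4, 5, 5, 6]
Compare 14 vs 8: take 8 from right. Merged: [1, 4, 5, 5, 6, 8]
Append remaining from left: [14, 24]. Merged: [1, 4, 5, 5, 6, 8, 14, 24]

Final merged array: [1, 4, 5, 5, 6, 8, 14, 24]
Total comparisons: 6

The merged array is [1, 4, 5, 5, 6, 8, 14, 24], requiring 6 comparisons. The merge step runs in O(n) time where n is the total number of elements.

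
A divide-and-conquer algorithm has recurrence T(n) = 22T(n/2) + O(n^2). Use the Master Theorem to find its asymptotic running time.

Master Theorem for T(n) = 22T(n/2) + O(n^2):

a = 22, b = 2, c = 2
log_b(a) = log_2(22) = 4.4594

Case 1: c = 2 < log_2(22) = 4.4594
T(n) = O(n^(log_2 22))

For T(n) = 22T(n/2) + O(n^2): log_2(22) = 4.4594. This is Case 1 of the Master Theorem (c < log_b(a), work dominated by leaves), giving O(n^(log_2 22)).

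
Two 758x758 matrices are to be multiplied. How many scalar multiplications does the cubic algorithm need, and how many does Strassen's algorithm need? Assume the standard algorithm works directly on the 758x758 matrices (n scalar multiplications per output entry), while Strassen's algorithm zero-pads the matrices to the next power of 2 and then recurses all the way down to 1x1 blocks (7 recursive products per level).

Matrix multiplication for 758x758 matrices:

Strassen's algorithm requires power-of-2 dimensions. Pad 758x758 to 1024x1024 (next power of 2).

Standard algorithm: 758^3 = 435519512 multiplications
Strassen's algorithm: 7^(log2(1024)) = 7^10 = 282475249 multiplications
Savings: 435519512 - 282475249 = 153044263 multiplications

Standard: 435519512 multiplications (758^3). Strassen: 282475249 multiplications (7^10, after padding to 1024x1024). Strassen reduces 8 recursive multiplications to 7 at each level.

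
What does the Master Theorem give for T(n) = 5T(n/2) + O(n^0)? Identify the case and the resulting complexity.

Master Theorem for T(n) = 5T(n/2) + O(n^0):

a = 5, b = 2, c = 0
log_b(a) = log_2(5) = 2.3219

Case 1: c = 0 < log_2(5) = 2.3219
T(n) = O(n^(log_2 5))

For T(n) = 5T(n/2) + O(n^0): log_2(5) = 2.3219. This is Case 1 of the Master Theorem (c < log_b(a), work dominated by leaves), giving O(n^(log_2 5)).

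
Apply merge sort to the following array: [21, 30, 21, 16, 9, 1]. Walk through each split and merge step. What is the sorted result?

Merge sort trace:

Split: [21, 30, 21, 16, 9, 1] -> [21, 30, 21] and [16, 9, 1]
  Split: [21, 30, 21] -> [21] and [30, 21]
    Split: [30, 21] -> [30] and [21]
    Merge: [30] + [21] -> [21, 30]
  Merge: [21] + [21, 30] -> [21, 21, 30]
  Split: [16, 9, 1] -> [16] and [9, 1]
    Split: [9, 1] -> [9] and [1]
    Merge: [9] + [1] -> [1, 9]
  Merge: [16] + [1, 9] -> [1, 9, 16]
Merge: [21, 21, 30] + [1, 9, 16] -> [1, 9, 16, 21, 21, 30]

Final sorted array: [1, 9, 16, 21, 21, 30]

The merge sort proceeds by recursively splitting the array and merging sorted halves.
After all merges, the sorted array is [1, 9, 16, 21, 21, 30].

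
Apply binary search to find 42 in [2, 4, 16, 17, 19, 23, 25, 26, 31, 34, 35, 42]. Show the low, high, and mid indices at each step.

Binary search for 42 in [2, 4, 16, 17, 19, 23, 25, 26, 31, 34, 35, 42]:

lo=0, hi=11, mid=5, arr[mid]=23 -> 23 < 42, search right half
lo=6, hi=11, mid=8, arr[mid]=31 -> 31 < 42, search right half
lo=9, hi=11, mid=10, arr[mid]=35 -> 35 < 42, search right half
lo=11, hi=11, mid=11, arr[mid]=42 -> Found target at index 11!

Binary search finds 42 at index 11 after 4 comparisons. The search repeatedly halves the search space by comparing with the middle element.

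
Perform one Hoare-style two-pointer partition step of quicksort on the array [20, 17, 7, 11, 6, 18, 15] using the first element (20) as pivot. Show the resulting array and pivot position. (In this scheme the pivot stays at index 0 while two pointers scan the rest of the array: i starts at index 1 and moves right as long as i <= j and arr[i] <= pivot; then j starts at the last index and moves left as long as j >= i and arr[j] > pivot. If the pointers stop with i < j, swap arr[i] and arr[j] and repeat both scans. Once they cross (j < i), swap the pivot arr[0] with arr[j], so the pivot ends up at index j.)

Hoare-style two-pointer partition with pivot = 20:

Initial array: [20, 17, 7, 11, 6, 18, 15]

Pointers start at i = 1, j = 6.
i ends at 7, j ends at 6: the pointers have crossed (j < i), so scanning stops.

Swap pivot arr[0] with arr[6] to place pivot at position 6: [15, 17, 7, 11, 6, 18, 20]
Pivot position: 6

After partitioning with pivot 20, the array becomes [15, 17, 7, 11, 6, 18, 20]. The pivot is placed at index 6. All elements to the left of the pivot are <= 20, and all elements to the right are > 20.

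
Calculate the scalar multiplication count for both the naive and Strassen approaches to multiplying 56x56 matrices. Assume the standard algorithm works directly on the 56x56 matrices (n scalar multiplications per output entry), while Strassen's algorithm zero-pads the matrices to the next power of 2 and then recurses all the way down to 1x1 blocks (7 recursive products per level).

Matrix multiplication for 56x56 matrices:

Strassen's algorithm requires power-of-2 dimensions. Pad 56x56 to 64x64 (next power of 2).

Standard algorithm: 56^3 = 175616 multiplications
Strassen's algorithm: 7^(log2(64)) = 7^6 = 117649 multiplications
Savings: 175616 - 117649 = 57967 multiplications

Standard: 175616 multiplications (56^3). Strassen: 117649 multiplications (7^6, after padding to 64x64). Strassen reduces 8 recursive multiplications to 7 at each level.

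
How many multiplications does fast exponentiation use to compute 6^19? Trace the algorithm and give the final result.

Computing 6^19 by squaring (build up from 6^1; each line after the first costs one multiplication):

6^1 = 6
6^2 = (6^1)^2 = 6^2 = 36
6^4 = (6^2)^2 = 36^2 = 1296
6^8 = (6^4)^2 = 1296^2 = 1679616
6^9 = 6 * 6^8 = 6 * 1679616 = 10077696
6^18 = (6^9)^2 = 10077696^2 = 101559956668416
6^19 = 6 * 6^18 = 6 * 101559956668416 = 609359740010496

Result: 609359740010496
Multiplications needed: 6 (6 lines after 6^1)

6^19 = 609359740010496. Using exponentiation by squaring, this requires 6 multiplications. The key idea: if the exponent is even, square the half-power; if odd, multiply by the base once.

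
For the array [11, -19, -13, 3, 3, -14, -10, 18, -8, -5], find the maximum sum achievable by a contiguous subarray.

Using Kadane's algorithm on [11, -19, -13, 3, 3, -14, -10, 18, -8, -5]:

Scanning through the array:
Position 1 (value -19): max_ending_here = -8, max_so_far = 11
Position 2 (value -13): max_ending_here = -13, max_so_far = 11
Position 3 (value 3): max_ending_here = 3, max_so_far = 11
Position 4 (value 3): max_ending_here = 6, max_so_far = 11
Position 5 (value -14): max_ending_here = -8, max_so_far = 11
Position 6 (value -10): max_ending_here = -10, max_so_far = 11
Position 7 (value 18): max_ending_here = 18, max_so_far = 18
Position 8 (value -8): max_ending_here = 10, max_so_far = 18
Position 9 (value -5): max_ending_here = 5, max_so_far = 18

Maximum subarray: [18]
Maximum sum: 18

The maximum subarray is [18] with sum 18. This subarray runs from index 7 to index 7.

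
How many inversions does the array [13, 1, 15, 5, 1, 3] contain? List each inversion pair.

Finding inversions in [13, 1, 15, 5, 1, 3]:

(0, 1): arr[0]=13 > arr[1]=1
(0, 3): arr[0]=13 > arr[3]=5
(0, 4): arr[0]=13 > arr[4]=1
(0, 5): arr[0]=13 > arr[5]=3
(2, 3): arr[2]=15 > arr[3]=5
(2, 4): arr[2]=15 > arr[4]=1
(2, 5): arr[2]=15 > arr[5]=3
(3, 4): arr[3]=5 > arr[4]=1
(3, 5): arr[3]=5 > arr[5]=3

Total inversions: 9

The array has 9 inversion(s): (0,1), (0,3), (0,4), (0,5), (2,3), (2,4), (2,5), (3,4), (3,5). Each pair (i,j) satisfies i < j and arr[i] > arr[j].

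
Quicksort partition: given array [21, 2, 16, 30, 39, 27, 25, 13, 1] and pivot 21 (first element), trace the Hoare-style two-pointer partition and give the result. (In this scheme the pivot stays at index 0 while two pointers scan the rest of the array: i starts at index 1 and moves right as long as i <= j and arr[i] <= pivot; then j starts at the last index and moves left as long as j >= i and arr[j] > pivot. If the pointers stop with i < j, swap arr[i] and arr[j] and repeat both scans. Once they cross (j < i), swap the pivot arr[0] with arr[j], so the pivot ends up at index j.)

Hoare-style two-pointer partition with pivot = 21:

Initial array: [21, 2, 16, 30, 39, 27, 25, 13, 1]

Pointers start at i = 1, j = 8.
i stops at index 3 (arr[3]=30 > 21), j stops at index 8 (arr[8]=1 <= 21): swap arr[3] and arr[8], array becomes [21, 2, 16, 1, 39, 27, 25, 13, 30]
i stops at index 4 (arr[4]=39 > 21), j stops at index 7 (arr[7]=13 <= 21): swap arr[4] and arr[7], array becomes [21, 2, 16, 1, 13, 27, 25, 39, 30]
i ends at 5, j ends at 4: the pointers have crossed (j < i), so scanning stops.

Swap pivot arr[0] with arr[4] to place pivot at position 4: [13, 2, 16, 1, 21, 27, 25, 39, 30]
Pivot position: 4

After partitioning with pivot 21, the array becomes [13, 2, 16, 1, 21, 27, 25, 39, 30]. The pivot is placed at index 4. All elements to the left of the pivot are <= 21, and all elements to the right are > 21.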